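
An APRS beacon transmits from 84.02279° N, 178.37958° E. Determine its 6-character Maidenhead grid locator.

Offset from 180°W / 90°S: lon 358.3796°, lat 174.0228°.
Field: lon ⌊358.3796/20⌋ = 17 → R; lat ⌊174.0228/10⌋ = 17 → R.
Square: lon ⌊18.3796/2⌋ = 9; lat ⌊4.0228/1⌋ = 4.
Subsquare: lon ⌊0.3796/0.0833333⌋ = 4 → e; lat ⌊0.0228/0.0416667⌋ = 0 → a.

RR94ea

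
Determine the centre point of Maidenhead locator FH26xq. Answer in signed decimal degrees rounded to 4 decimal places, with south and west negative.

Field F=5, H=7: +5·20° lon, +7·10° lat → SW at lon -80°, lat -20°.
Square 2, 6: +2·2° lon, +6·1° lat → SW at lon -76°, lat -14°.
Subsquare x=23, q=16: +23·0.0833333° lon, +16·0.0416667° lat → SW at lon -74.0833°, lat -13.3333°.
Cell spans 0.0833333° lon × 0.0416667° lat. Centre is SW corner plus half of each.
latitude -13.3125, longitude -74.0417.

-13.3125, -74.0417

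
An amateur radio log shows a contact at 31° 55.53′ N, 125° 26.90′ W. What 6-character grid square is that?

CM71gw

Offset from 180°W / 90°S: lon 54.5517°, lat 121.9255°.
Field: lon ⌊54.5517/20⌋ = 2 → C; lat ⌊121.9255/10⌋ = 12 → M.
Square: lon ⌊14.5517/2⌋ = 7; lat ⌊1.9255/1⌋ = 1.
Subsquare: lon ⌊0.5517/0.0833333⌋ = 6 → g; lat ⌊0.9255/0.0416667⌋ = 22 → w.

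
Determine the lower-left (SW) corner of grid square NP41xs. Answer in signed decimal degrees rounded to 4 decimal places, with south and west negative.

Field N=13, P=15: +13·20° lon, +15·10° lat → SW at lon 80°, lat 60°.
Square 4, 1: +4·2° lon, +1·1° lat → SW at lon 88°, lat 61°.
Subsquare x=23, s=18: +23·0.0833333° lon, +18·0.0416667° lat → SW at lon 89.9167°, lat 61.75°.
latitude 61.7500, longitude 89.9167.

61.7500, 89.9167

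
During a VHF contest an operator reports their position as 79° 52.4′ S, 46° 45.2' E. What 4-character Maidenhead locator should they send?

LB30

Shift to the Maidenhead origin (180°W, 90°S): lon 226.75, lat 10.13.
Field: lon ⌊226.75/20⌋ = 11 → L; lat ⌊10.13/10⌋ = 1 → B.
Square: lon ⌊6.75/2⌋ = 3; lat ⌊0.13/1⌋ = 0.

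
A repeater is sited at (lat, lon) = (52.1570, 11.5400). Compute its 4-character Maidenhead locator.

Add 180° to longitude and 90° to latitude: 191.54, 142.16.
Field (20°×10°, letters A–R): lon ⌊191.54/20⌋ = 9 → J; lat ⌊142.16/10⌋ = 14 → O.
Square (2°×1°, digits 0–9): lon ⌊11.54/2⌋ = 5; lat ⌊2.16/1⌋ = 2.

JO52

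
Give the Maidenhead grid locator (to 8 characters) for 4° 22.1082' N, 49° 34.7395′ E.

LJ44si98

Add 180° to longitude and 90° to latitude: 229.57899, 94.36847.
Field (20°×10°, letters A–R): 229.57899/20 → 11 → L, 94.36847/10 → 9 → J; chars LJ.
Square (2°×1°, digits 0–9): 9.57899/2 → 4, 4.36847/1 → 4; chars 44.
Subsquare (5′×2.5′, letters a–x): 1.57899/0.0833333 → 18 → s, 0.36847/0.0416667 → 8 → i; chars si.
Extended square (30″×15″, digits 0–9): 0.07899/0.00833333 → 9, 0.03514/0.00416667 → 8; chars 98.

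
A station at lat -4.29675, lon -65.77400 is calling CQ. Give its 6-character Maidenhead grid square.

Offset from 180°W / 90°S: lon 114.2260°, lat 85.7032°.
Field (20°×10°, letters A–R): 114.2260/20 → 5 → F, 85.7032/10 → 8 → I; chars FI.
Square (2°×1°, digits 0–9): 14.2260/2 → 7, 5.7032/1 → 5; chars 75.
Subsquare (5′×2.5′, letters a–x): 0.2260/0.0833333 → 2 → c, 0.7032/0.0416667 → 16 → q; chars cq.

FI75cq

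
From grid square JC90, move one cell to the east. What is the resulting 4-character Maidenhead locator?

KC00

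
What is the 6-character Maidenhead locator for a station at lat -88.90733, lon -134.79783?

CA21oc

Offset from 180°W / 90°S: lon 45.2022°, lat 1.0927°.
Field: 45.2022/20 → 2 → C, 1.0927/10 → 0 → A; chars CA.
Square: 5.2022/2 → 2, 1.0927/1 → 1; chars 21.
Subsquare: 1.2022/0.0833333 → 14 → o, 0.0927/0.0416667 → 2 → c; chars oc.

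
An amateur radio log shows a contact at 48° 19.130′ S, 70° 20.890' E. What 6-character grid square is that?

ME51eq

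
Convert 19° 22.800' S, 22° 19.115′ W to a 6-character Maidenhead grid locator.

HH80uo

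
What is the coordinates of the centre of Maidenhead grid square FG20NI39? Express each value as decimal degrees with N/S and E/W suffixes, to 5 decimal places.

29.62708° S, 74.88750° W

Field F=5, G=6: +5·20° lon, +6·10° lat → SW at lon -80°, lat -30°.
Square 2, 0: +2·2° lon, +0·1° lat → SW at lon -76°, lat -30°.
Subsquare n=13, i=8: +13·0.0833333° lon, +8·0.0416667° lat → SW at lon -74.9167°, lat -29.6667°.
Extended square 3, 9: +3·0.00833333° lon, +9·0.00416667° lat → SW at lon -74.8917°, lat -29.6292°.
Cell spans 0.00833333° lon × 0.00416667° lat. Centre is SW corner plus half of each.
latitude 29.62708° S, longitude 74.88750° W.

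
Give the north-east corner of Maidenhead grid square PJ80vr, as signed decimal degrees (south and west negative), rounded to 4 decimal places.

Field P=15, J=9: +15·20° lon, +9·10° lat → SW at lon 120°, lat 0°.
Square 8, 0: +8·2° lon, +0·1° lat → SW at lon 136°, lat 0°.
Subsquare v=21, r=17: +21·0.0833333° lon, +17·0.0416667° lat → SW at lon 137.75°, lat 0.708333°.
Cell spans 0.0833333° lon × 0.0416667° lat. NE corner is SW corner plus one full cell.
latitude 0.7500, longitude 137.8333.

0.7500, 137.8333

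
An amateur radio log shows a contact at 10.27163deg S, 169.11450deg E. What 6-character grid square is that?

Offset from 180°W / 90°S: lon 349.1145°, lat 79.7284°.
Field (20°×10°, letters A–R): lon ⌊349.1145/20⌋ = 17 → R; lat ⌊79.7284/10⌋ = 7 → H.
Square (2°×1°, digits 0–9): lon ⌊9.1145/2⌋ = 4; lat ⌊9.7284/1⌋ = 9.
Subsquare (5′×2.5′, letters a–x): lon ⌊1.1145/0.0833333⌋ = 13 → n; lat ⌊0.7284/0.0416667⌋ = 17 → r.

RH49nr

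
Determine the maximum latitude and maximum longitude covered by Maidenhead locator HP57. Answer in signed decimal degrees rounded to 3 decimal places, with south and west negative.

Field H=7, P=15: +7·20° lon, +15·10° lat → SW at lon -40°, lat 60°.
Square 5, 7: +5·2° lon, +7·1° lat → SW at lon -30°, lat 67°.
Cell spans 2° lon × 1° lat. NE corner is SW corner plus one full cell.
latitude 68.000, longitude -28.000.

68.000, -28.000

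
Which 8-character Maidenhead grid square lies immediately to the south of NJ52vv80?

NJ52vu89

Latitude extended square 0; −1 → -1, wraps to 9, carry into subsquare.
Latitude subsquare v = 21; −1 → 20 = u.
The longitude characters are unchanged.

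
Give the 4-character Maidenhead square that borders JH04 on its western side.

Longitude square 0; −1 → -1, wraps to 9, carry into field.
Longitude field J = 9; −1 → 8 = I.
The latitude characters are unchanged.

IH94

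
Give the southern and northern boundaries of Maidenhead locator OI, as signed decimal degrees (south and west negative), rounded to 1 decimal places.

-10.0, 0.0

Field O=14, I=8: +14·20° lon, +8·10° lat → SW at lon 100°, lat -10°.
Cell spans 20° lon × 10° lat.
south -10.0, north 0.0.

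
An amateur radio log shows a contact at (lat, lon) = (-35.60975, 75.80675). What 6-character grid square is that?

MF74vj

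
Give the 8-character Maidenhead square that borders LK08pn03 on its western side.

LK08on93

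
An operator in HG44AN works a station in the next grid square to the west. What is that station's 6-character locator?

HG34xn

Longitude subsquare a = 0; −1 → -1, wraps to 23 = x, carry into square.
Longitude square 4; −1 → 3.
The latitude characters are unchanged.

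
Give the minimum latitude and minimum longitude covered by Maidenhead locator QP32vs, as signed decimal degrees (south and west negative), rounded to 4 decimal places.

62.7500, 147.7500

Field Q=16, P=15: +16·20° lon, +15·10° lat → SW at lon 140°, lat 60°.
Square 3, 2: +3·2° lon, +2·1° lat → SW at lon 146°, lat 62°.
Subsquare v=21, s=18: +21·0.0833333° lon, +18·0.0416667° lat → SW at lon 147.75°, lat 62.75°.
latitude 62.7500, longitude 147.7500.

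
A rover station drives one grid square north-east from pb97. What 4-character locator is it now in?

QB08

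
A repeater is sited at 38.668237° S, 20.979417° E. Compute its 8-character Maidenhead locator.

KF01lh79

Add 180° to longitude and 90° to latitude: 200.97942, 51.33176.
Field: lon ⌊200.97942/20⌋ = 10 → K; lat ⌊51.33176/10⌋ = 5 → F.
Square: lon ⌊0.97942/2⌋ = 0; lat ⌊1.33176/1⌋ = 1.
Subsquare: lon ⌊0.97942/0.0833333⌋ = 11 → l; lat ⌊0.33176/0.0416667⌋ = 7 → h.
Extended square: lon ⌊0.06275/0.00833333⌋ = 7; lat ⌊0.04010/0.00416667⌋ = 9.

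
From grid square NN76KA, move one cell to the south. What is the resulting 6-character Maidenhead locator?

NN75kx

Latitude subsquare a = 0; −1 → -1, wraps to 23 = x, carry into square.
Latitude square 6; −1 → 5.
The longitude characters are unchanged.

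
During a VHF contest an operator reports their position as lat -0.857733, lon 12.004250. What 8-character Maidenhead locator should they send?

JI69ad04

Shift to the Maidenhead origin (180°W, 90°S): lon 192.00425, lat 89.14227.
Field: lon ⌊192.00425/20⌋ = 9 → J; lat ⌊89.14227/10⌋ = 8 → I.
Square: lon ⌊12.00425/2⌋ = 6; lat ⌊9.14227/1⌋ = 9.
Subsquare: lon ⌊0.00425/0.0833333⌋ = 0 → a; lat ⌊0.14227/0.0416667⌋ = 3 → d.
Extended square: lon ⌊0.00425/0.00833333⌋ = 0; lat ⌊0.01727/0.00416667⌋ = 4.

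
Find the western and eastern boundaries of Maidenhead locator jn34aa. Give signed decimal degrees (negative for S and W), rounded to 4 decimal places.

Field J=9, N=13: +9·20° lon, +13·10° lat → SW at lon 0°, lat 40°.
Square 3, 4: +3·2° lon, +4·1° lat → SW at lon 6°, lat 44°.
Subsquare a=0, a=0: +0·0.0833333° lon, +0·0.0416667° lat → SW at lon 6°, lat 44°.
Cell spans 0.0833333° lon × 0.0416667° lat.
west 6.0000, east 6.0833.

6.0000, 6.0833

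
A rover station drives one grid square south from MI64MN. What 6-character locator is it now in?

Latitude subsquare n = 13; −1 → 12 = m.
The longitude characters are unchanged.

MI64mm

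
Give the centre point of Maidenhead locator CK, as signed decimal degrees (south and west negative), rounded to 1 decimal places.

Field C=2, K=10: +2·20° lon, +10·10° lat → SW at lon -140°, lat 10°.
Cell spans 20° lon × 10° lat. Centre is SW corner plus half of each.
latitude 15.0, longitude -130.0.

15.0, -130.0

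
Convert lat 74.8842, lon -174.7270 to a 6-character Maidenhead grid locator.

Shift to the Maidenhead origin (180°W, 90°S): lon 5.2730, lat 164.8842.
Field (20°×10°, letters A–R): 5.2730/20 → 0 → A, 164.8842/10 → 16 → Q; chars AQ.
Square (2°×1°, digits 0–9): 5.2730/2 → 2, 4.8842/1 → 4; chars 24.
Subsquare (5′×2.5′, letters a–x): 1.2730/0.0833333 → 15 → p, 0.8842/0.0416667 → 21 → v; chars pv.

AQ24pv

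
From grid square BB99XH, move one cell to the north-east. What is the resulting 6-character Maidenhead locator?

CB09ai

Longitude subsquare x = 23; +1 → 24, wraps to 0 = a, carry into square.
Longitude square 9; +1 → 10, wraps to 0, carry into field.
Longitude field B = 1; +1 → 2 = C.
Latitude subsquare h = 7; +1 → 8 = i.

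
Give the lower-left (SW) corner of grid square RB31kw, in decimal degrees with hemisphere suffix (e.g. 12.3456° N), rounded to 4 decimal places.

Field R=17, B=1: +17·20° lon, +1·10° lat → SW at lon 160°, lat -80°.
Square 3, 1: +3·2° lon, +1·1° lat → SW at lon 166°, lat -79°.
Subsquare k=10, w=22: +10·0.0833333° lon, +22·0.0416667° lat → SW at lon 166.833°, lat -78.0833°.
latitude 78.0833° S, longitude 166.8333° E.

78.0833° S, 166.8333° E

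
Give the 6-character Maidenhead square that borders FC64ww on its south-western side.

FC64vv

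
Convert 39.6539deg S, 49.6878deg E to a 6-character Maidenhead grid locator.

LF40ui

Shift to the Maidenhead origin (180°W, 90°S): lon 229.6878, lat 50.3461.
Field: 229.6878/20 → 11 → L, 50.3461/10 → 5 → F; chars LF.
Square: 9.6878/2 → 4, 0.3461/1 → 0; chars 40.
Subsquare: 1.6878/0.0833333 → 20 → u, 0.3461/0.0416667 → 8 → i; chars ui.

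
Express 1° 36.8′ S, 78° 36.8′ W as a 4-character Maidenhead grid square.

FI08

Offset from 180°W / 90°S: lon 101.39°, lat 88.39°.
Field: lon ⌊101.39/20⌋ = 5 → F; lat ⌊88.39/10⌋ = 8 → I.
Square: lon ⌊1.39/2⌋ = 0; lat ⌊8.39/1⌋ = 8.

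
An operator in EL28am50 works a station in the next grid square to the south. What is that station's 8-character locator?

EL28al59

Latitude extended square 0; −1 → -1, wraps to 9, carry into subsquare.
Latitude subsquare m = 12; −1 → 11 = l.
The longitude characters are unchanged.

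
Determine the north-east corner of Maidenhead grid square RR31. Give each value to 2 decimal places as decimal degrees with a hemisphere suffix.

82.00° N, 168.00° E

Field R=17, R=17: +17·20° lon, +17·10° lat → SW at lon 160°, lat 80°.
Square 3, 1: +3·2° lon, +1·1° lat → SW at lon 166°, lat 81°.
Cell spans 2° lon × 1° lat. NE corner is SW corner plus one full cell.
latitude 82.00° N, longitude 168.00° E.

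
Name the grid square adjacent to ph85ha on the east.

Longitude subsquare h = 7; +1 → 8 = i.
The latitude characters are unchanged.

PH85ia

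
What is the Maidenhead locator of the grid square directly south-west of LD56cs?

LD56br

Longitude subsquare c = 2; −1 → 1 = b.
Latitude subsquare s = 18; −1 → 17 = r.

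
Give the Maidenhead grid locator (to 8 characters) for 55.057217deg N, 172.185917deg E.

RO65cb23

Add 180° to longitude and 90° to latitude: 352.18592, 145.05722.
Field: 352.18592/20 → 17 → R, 145.05722/10 → 14 → O; chars RO.
Square: 12.18592/2 → 6, 5.05722/1 → 5; chars 65.
Subsquare: 0.18592/0.0833333 → 2 → c, 0.05722/0.0416667 → 1 → b; chars cb.
Extended square: 0.01925/0.00833333 → 2, 0.01555/0.00416667 → 3; chars 23.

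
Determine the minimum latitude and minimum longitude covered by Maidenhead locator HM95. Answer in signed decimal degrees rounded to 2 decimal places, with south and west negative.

35.00, -22.00

Field H=7, M=12: +7·20° lon, +12·10° lat → SW at lon -40°, lat 30°.
Square 9, 5: +9·2° lon, +5·1° lat → SW at lon -22°, lat 35°.
latitude 35.00, longitude -22.00.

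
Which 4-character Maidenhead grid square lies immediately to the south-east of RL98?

AL07

Longitude square 9; +1 → 10, wraps to 0, carry into field.
Longitude field R = 17; +1 → 18, wraps to 0 = A, wrapping around the antimeridian.
Latitude square 8; −1 → 7.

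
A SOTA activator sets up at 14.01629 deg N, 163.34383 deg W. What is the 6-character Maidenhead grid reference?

AK84ha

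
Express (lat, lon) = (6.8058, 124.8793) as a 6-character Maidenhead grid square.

Offset from 180°W / 90°S: lon 304.8793°, lat 96.8058°.
Field: lon ⌊304.8793/20⌋ = 15 → P; lat ⌊96.8058/10⌋ = 9 → J.
Square: lon ⌊4.8793/2⌋ = 2; lat ⌊6.8058/1⌋ = 6.
Subsquare: lon ⌊0.8793/0.0833333⌋ = 10 → k; lat ⌊0.8058/0.0416667⌋ = 19 → t.

PJ26kt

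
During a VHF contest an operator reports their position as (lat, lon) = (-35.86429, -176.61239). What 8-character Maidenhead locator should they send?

AF14qd62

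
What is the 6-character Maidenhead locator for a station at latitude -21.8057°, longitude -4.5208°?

Shift to the Maidenhead origin (180°W, 90°S): lon 175.4792, lat 68.1943.
Field: lon ⌊175.4792/20⌋ = 8 → I; lat ⌊68.1943/10⌋ = 6 → G.
Square: lon ⌊15.4792/2⌋ = 7; lat ⌊8.1943/1⌋ = 8.
Subsquare: lon ⌊1.4792/0.0833333⌋ = 17 → r; lat ⌊0.1943/0.0416667⌋ = 4 → e.

IG78re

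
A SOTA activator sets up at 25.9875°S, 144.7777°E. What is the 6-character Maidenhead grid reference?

Offset from 180°W / 90°S: lon 324.7777°, lat 64.0125°.
Field: 324.7777/20 → 16 → Q, 64.0125/10 → 6 → G; chars QG.
Square: 4.7777/2 → 2, 4.0125/1 → 4; chars 24.
Subsquare: 0.7777/0.0833333 → 9 → j, 0.0125/0.0416667 → 0 → a; chars ja.

QG24ja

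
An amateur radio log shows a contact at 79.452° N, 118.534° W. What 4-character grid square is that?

Shift to the Maidenhead origin (180°W, 90°S): lon 61.47, lat 169.45.
Field: 61.47/20 → 3 → D, 169.45/10 → 16 → Q; chars DQ.
Square: 1.47/2 → 0, 9.45/1 → 9; chars 09.

DQ09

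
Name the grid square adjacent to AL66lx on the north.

AL67la

Latitude subsquare x = 23; +1 → 24, wraps to 0 = a, carry into square.
Latitude square 6; +1 → 7.
The longitude characters are unchanged.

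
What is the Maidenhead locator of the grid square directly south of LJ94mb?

LJ94ma

Latitude subsquare b = 1; −1 → 0 = a.
The longitude characters are unchanged.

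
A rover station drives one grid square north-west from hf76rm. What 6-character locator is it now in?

HF76qn

Longitude subsquare r = 17; −1 → 16 = q.
Latitude subsquare m = 12; +1 → 13 = n.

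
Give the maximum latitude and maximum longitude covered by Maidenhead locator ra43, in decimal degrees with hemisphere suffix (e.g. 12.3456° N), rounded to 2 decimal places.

86.00° S, 170.00° E

Field R=17, A=0: +17·20° lon, +0·10° lat → SW at lon 160°, lat -90°.
Square 4, 3: +4·2° lon, +3·1° lat → SW at lon 168°, lat -87°.
Cell spans 2° lon × 1° lat. NE corner is SW corner plus one full cell.
latitude 86.00° S, longitude 170.00° E.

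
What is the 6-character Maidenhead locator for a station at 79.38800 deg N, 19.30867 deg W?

IQ09ij

Add 180° to longitude and 90° to latitude: 160.6913, 169.3880.
Field: 160.6913/20 → 8 → I, 169.3880/10 → 16 → Q; chars IQ.
Square: 0.6913/2 → 0, 9.3880/1 → 9; chars 09.
Subsquare: 0.6913/0.0833333 → 8 → i, 0.3880/0.0416667 → 9 → j; chars ij.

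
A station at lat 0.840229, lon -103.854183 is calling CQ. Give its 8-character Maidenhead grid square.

Shift to the Maidenhead origin (180°W, 90°S): lon 76.14582, lat 90.84023.
Field: lon ⌊76.14582/20⌋ = 3 → D; lat ⌊90.84023/10⌋ = 9 → J.
Square: lon ⌊16.14582/2⌋ = 8; lat ⌊0.84023/1⌋ = 0.
Subsquare: lon ⌊0.14582/0.0833333⌋ = 1 → b; lat ⌊0.84023/0.0416667⌋ = 20 → u.
Extended square: lon ⌊0.06248/0.00833333⌋ = 7; lat ⌊0.00690/0.00416667⌋ = 1.

DJ80bu71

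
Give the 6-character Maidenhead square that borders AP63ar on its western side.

AP53xr

Longitude subsquare a = 0; −1 → -1, wraps to 23 = x, carry into square.
Longitude square 6; −1 → 5.
The latitude characters are unchanged.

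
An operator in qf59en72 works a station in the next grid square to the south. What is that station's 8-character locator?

QF59en71

Latitude extended square 2; −1 → 1.
The longitude characters are unchanged.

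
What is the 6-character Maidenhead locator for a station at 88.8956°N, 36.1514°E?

KR88bv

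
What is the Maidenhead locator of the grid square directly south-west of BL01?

Longitude square 0; −1 → -1, wraps to 9, carry into field.
Longitude field B = 1; −1 → 0 = A.
Latitude square 1; −1 → 0.

AL90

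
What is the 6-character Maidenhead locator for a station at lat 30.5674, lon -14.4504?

IM20sn

Offset from 180°W / 90°S: lon 165.5496°, lat 120.5674°.
Field (20°×10°, letters A–R): 165.5496/20 → 8 → I, 120.5674/10 → 12 → M; chars IM.
Square (2°×1°, digits 0–9): 5.5496/2 → 2, 0.5674/1 → 0; chars 20.
Subsquare (5′×2.5′, letters a–x): 1.5496/0.0833333 → 18 → s, 0.5674/0.0416667 → 13 → n; chars sn.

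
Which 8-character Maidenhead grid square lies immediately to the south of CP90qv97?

CP90qv96

Latitude extended square 7; −1 → 6.
The longitude characters are unchanged.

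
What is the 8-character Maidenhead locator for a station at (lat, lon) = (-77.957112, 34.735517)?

KB72ib80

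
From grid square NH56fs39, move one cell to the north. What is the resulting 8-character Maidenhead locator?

NH56ft30

Latitude extended square 9; +1 → 10, wraps to 0, carry into subsquare.
Latitude subsquare s = 18; +1 → 19 = t.
The longitude characters are unchanged.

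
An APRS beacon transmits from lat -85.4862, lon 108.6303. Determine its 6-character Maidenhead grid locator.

Offset from 180°W / 90°S: lon 288.6303°, lat 4.5138°.
Field: lon ⌊288.6303/20⌋ = 14 → O; lat ⌊4.5138/10⌋ = 0 → A.
Square: lon ⌊8.6303/2⌋ = 4; lat ⌊4.5138/1⌋ = 4.
Subsquare: lon ⌊0.6303/0.0833333⌋ = 7 → h; lat ⌊0.5138/0.0416667⌋ = 12 → m.

OA44hm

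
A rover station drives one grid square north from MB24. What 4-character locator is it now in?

MB25

Latitude square 4; +1 → 5.
The longitude characters are unchanged.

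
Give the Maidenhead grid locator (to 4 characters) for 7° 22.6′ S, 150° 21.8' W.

BI42

Shift to the Maidenhead origin (180°W, 90°S): lon 29.64, lat 82.62.
Field: 29.64/20 → 1 → B, 82.62/10 → 8 → I; chars BI.
Square: 9.64/2 → 4, 2.62/1 → 2; chars 42.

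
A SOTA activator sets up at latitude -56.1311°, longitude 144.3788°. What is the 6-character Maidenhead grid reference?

Shift to the Maidenhead origin (180°W, 90°S): lon 324.3788, lat 33.8689.
Field: lon ⌊324.3788/20⌋ = 16 → Q; lat ⌊33.8689/10⌋ = 3 → D.
Square: lon ⌊4.3788/2⌋ = 2; lat ⌊3.8689/1⌋ = 3.
Subsquare: lon ⌊0.3788/0.0833333⌋ = 4 → e; lat ⌊0.8689/0.0416667⌋ = 20 → u.

QD23eu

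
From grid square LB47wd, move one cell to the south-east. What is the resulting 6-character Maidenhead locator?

LB47xc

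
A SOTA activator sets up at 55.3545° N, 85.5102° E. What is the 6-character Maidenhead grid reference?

NO25si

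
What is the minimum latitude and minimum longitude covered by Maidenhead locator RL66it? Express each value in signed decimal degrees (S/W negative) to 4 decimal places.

Field R=17, L=11: +17·20° lon, +11·10° lat → SW at lon 160°, lat 20°.
Square 6, 6: +6·2° lon, +6·1° lat → SW at lon 172°, lat 26°.
Subsquare i=8, t=19: +8·0.0833333° lon, +19·0.0416667° lat → SW at lon 172.667°, lat 26.7917°.
latitude 26.7917, longitude 172.6667.

26.7917, 172.6667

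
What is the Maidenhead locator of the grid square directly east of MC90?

NC00

Longitude square 9; +1 → 10, wraps to 0, carry into field.
Longitude field M = 12; +1 → 13 = N.
The latitude characters are unchanged.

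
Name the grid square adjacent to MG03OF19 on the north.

MG03og10

Latitude extended square 9; +1 → 10, wraps to 0, carry into subsquare.
Latitude subsquare f = 5; +1 → 6 = g.
The longitude characters are unchanged.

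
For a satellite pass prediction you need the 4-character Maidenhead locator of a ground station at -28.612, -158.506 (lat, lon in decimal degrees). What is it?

BG01

Shift to the Maidenhead origin (180°W, 90°S): lon 21.49, lat 61.39.
Field: lon ⌊21.49/20⌋ = 1 → B; lat ⌊61.39/10⌋ = 6 → G.
Square: lon ⌊1.49/2⌋ = 0; lat ⌊1.39/1⌋ = 1.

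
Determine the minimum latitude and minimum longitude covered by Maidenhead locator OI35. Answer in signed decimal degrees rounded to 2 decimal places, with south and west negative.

-5.00, 106.00

Field O=14, I=8: +14·20° lon, +8·10° lat → SW at lon 100°, lat -10°.
Square 3, 5: +3·2° lon, +5·1° lat → SW at lon 106°, lat -5°.
latitude -5.00, longitude 106.00.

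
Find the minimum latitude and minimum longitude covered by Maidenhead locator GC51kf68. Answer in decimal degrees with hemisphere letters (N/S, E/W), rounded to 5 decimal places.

68.75833° S, 49.11667° W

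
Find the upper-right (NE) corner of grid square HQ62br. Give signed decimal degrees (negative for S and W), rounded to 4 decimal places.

72.7500, -27.8333

Field H=7, Q=16: +7·20° lon, +16·10° lat → SW at lon -40°, lat 70°.
Square 6, 2: +6·2° lon, +2·1° lat → SW at lon -28°, lat 72°.
Subsquare b=1, r=17: +1·0.0833333° lon, +17·0.0416667° lat → SW at lon -27.9167°, lat 72.7083°.
Cell spans 0.0833333° lon × 0.0416667° lat. NE corner is SW corner plus one full cell.
latitude 72.7500, longitude -27.8333.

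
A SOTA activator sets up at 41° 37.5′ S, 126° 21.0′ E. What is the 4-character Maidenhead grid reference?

Shift to the Maidenhead origin (180°W, 90°S): lon 306.35, lat 48.38.
Field: 306.35/20 → 15 → P, 48.38/10 → 4 → E; chars PE.
Square: 6.35/2 → 3, 8.38/1 → 8; chars 38.

PE38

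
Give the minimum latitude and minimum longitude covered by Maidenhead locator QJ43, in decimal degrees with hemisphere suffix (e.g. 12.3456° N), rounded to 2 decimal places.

3.00° N, 148.00° E

Field Q=16, J=9: +16·20° lon, +9·10° lat → SW at lon 140°, lat 0°.
Square 4, 3: +4·2° lon, +3·1° lat → SW at lon 148°, lat 3°.
latitude 3.00° N, longitude 148.00° E.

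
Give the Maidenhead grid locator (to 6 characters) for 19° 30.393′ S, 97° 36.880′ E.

Add 180° to longitude and 90° to latitude: 277.6147, 70.4934.
Field: lon ⌊277.6147/20⌋ = 13 → N; lat ⌊70.4934/10⌋ = 7 → H.
Square: lon ⌊17.6147/2⌋ = 8; lat ⌊0.4934/1⌋ = 0.
Subsquare: lon ⌊1.6147/0.0833333⌋ = 19 → t; lat ⌊0.4934/0.0416667⌋ = 11 → l.

NH80tl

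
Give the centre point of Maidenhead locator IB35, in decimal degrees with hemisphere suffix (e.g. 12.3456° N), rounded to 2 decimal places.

74.50° S, 13.00° W

Field I=8, B=1: +8·20° lon, +1·10° lat → SW at lon -20°, lat -80°.
Square 3, 5: +3·2° lon, +5·1° lat → SW at lon -14°, lat -75°.
Cell spans 2° lon × 1° lat. Centre is SW corner plus half of each.
latitude 74.50° S, longitude 13.00° W.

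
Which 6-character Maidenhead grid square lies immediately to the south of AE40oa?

AD49ox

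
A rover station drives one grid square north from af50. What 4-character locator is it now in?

AF51

Latitude square 0; +1 → 1.
The longitude characters are unchanged.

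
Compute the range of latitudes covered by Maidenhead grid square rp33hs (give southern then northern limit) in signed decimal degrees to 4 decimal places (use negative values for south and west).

Field R=17, P=15: +17·20° lon, +15·10° lat → SW at lon 160°, lat 60°.
Square 3, 3: +3·2° lon, +3·1° lat → SW at lon 166°, lat 63°.
Subsquare h=7, s=18: +7·0.0833333° lon, +18·0.0416667° lat → SW at lon 166.583°, lat 63.75°.
Cell spans 0.0833333° lon × 0.0416667° lat.
south 63.7500, north 63.7917.

63.7500, 63.7917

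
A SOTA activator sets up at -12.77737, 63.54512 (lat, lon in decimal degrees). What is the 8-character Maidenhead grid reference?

MH17sf53

Offset from 180°W / 90°S: lon 243.54512°, lat 77.22263°.
Field: lon ⌊243.54512/20⌋ = 12 → M; lat ⌊77.22263/10⌋ = 7 → H.
Square: lon ⌊3.54512/2⌋ = 1; lat ⌊7.22263/1⌋ = 7.
Subsquare: lon ⌊1.54512/0.0833333⌋ = 18 → s; lat ⌊0.22263/0.0416667⌋ = 5 → f.
Extended square: lon ⌊0.04512/0.00833333⌋ = 5; lat ⌊0.01430/0.00416667⌋ = 3.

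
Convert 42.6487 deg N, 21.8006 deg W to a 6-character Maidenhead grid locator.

Shift to the Maidenhead origin (180°W, 90°S): lon 158.1994, lat 132.6487.
Field: 158.1994/20 → 7 → H, 132.6487/10 → 13 → N; chars HN.
Square: 18.1994/2 → 9, 2.6487/1 → 2; chars 92.
Subsquare: 0.1994/0.0833333 → 2 → c, 0.6487/0.0416667 → 15 → p; chars cp.

HN92cp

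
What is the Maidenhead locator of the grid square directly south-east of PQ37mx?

PQ37nw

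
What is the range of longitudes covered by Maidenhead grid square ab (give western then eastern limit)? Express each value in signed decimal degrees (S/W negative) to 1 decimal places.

Field A=0, B=1: +0·20° lon, +1·10° lat → SW at lon -180°, lat -80°.
Cell spans 20° lon × 10° lat.
west -180.0, east -160.0.

-180.0, -160.0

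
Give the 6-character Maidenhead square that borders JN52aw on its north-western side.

JN42xx

Longitude subsquare a = 0; −1 → -1, wraps to 23 = x, carry into square.
Longitude square 5; −1 → 4.
Latitude subsquare w = 22; +1 → 23 = x.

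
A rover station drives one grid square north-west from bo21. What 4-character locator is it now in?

Longitude square 2; −1 → 1.
Latitude square 1; +1 → 2.

BO12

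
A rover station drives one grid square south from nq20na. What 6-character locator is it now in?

NP29nx

Latitude subsquare a = 0; −1 → -1, wraps to 23 = x, carry into square.
Latitude square 0; −1 → -1, wraps to 9, carry into field.
Latitude field Q = 16; −1 → 15 = P.
The longitude characters are unchanged.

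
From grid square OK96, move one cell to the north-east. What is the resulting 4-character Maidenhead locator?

PK07

Longitude square 9; +1 → 10, wraps to 0, carry into field.
Longitude field O = 14; +1 → 15 = P.
Latitude square 6; +1 → 7.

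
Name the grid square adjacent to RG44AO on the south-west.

RG34xn

Longitude subsquare a = 0; −1 → -1, wraps to 23 = x, carry into square.
Longitude square 4; −1 → 3.
Latitude subsquare o = 14; −1 → 13 = n.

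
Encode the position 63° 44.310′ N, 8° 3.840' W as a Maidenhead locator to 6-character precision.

IP53xr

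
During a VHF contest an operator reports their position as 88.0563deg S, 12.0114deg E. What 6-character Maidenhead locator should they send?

JA61aw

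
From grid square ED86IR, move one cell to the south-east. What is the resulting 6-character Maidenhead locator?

Longitude subsquare i = 8; +1 → 9 = j.
Latitude subsquare r = 17; −1 → 16 = q.

ED86jq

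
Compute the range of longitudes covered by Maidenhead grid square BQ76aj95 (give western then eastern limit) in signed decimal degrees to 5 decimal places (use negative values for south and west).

-145.92500, -145.91667

Field B=1, Q=16: +1·20° lon, +16·10° lat → SW at lon -160°, lat 70°.
Square 7, 6: +7·2° lon, +6·1° lat → SW at lon -146°, lat 76°.
Subsquare a=0, j=9: +0·0.0833333° lon, +9·0.0416667° lat → SW at lon -146°, lat 76.375°.
Extended square 9, 5: +9·0.00833333° lon, +5·0.00416667° lat → SW at lon -145.925°, lat 76.3958°.
Cell spans 0.00833333° lon × 0.00416667° lat.
west -145.92500, east -145.91667.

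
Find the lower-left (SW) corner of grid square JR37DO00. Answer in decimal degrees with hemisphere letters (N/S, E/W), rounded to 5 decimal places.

Field J=9, R=17: +9·20° lon, +17·10° lat → SW at lon 0°, lat 80°.
Square 3, 7: +3·2° lon, +7·1° lat → SW at lon 6°, lat 87°.
Subsquare d=3, o=14: +3·0.0833333° lon, +14·0.0416667° lat → SW at lon 6.25°, lat 87.5833°.
Extended square 0, 0: +0·0.00833333° lon, +0·0.00416667° lat → SW at lon 6.25°, lat 87.5833°.
latitude 87.58333° N, longitude 6.25000° E.

87.58333° N, 6.25000° E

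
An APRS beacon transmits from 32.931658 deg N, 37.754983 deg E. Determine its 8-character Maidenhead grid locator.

KM82vw03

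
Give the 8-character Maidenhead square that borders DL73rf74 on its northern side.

Latitude extended square 4; +1 → 5.
The longitude characters are unchanged.

DL73rf75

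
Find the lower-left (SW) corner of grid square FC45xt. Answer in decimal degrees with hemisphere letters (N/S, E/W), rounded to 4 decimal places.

Field F=5, C=2: +5·20° lon, +2·10° lat → SW at lon -80°, lat -70°.
Square 4, 5: +4·2° lon, +5·1° lat → SW at lon -72°, lat -65°.
Subsquare x=23, t=19: +23·0.0833333° lon, +19·0.0416667° lat → SW at lon -70.0833°, lat -64.2083°.
latitude 64.2083° S, longitude 70.0833° W.

64.2083° S, 70.0833° W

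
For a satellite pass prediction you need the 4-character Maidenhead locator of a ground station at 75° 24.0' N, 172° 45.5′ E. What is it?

RQ65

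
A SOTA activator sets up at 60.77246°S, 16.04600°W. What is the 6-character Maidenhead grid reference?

Add 180° to longitude and 90° to latitude: 163.9540, 29.2275.
Field: lon ⌊163.9540/20⌋ = 8 → I; lat ⌊29.2275/10⌋ = 2 → C.
Square: lon ⌊3.9540/2⌋ = 1; lat ⌊9.2275/1⌋ = 9.
Subsquare: lon ⌊1.9540/0.0833333⌋ = 23 → x; lat ⌊0.2275/0.0416667⌋ = 5 → f.

IC19xf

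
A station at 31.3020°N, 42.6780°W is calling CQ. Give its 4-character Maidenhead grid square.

Add 180° to longitude and 90° to latitude: 137.32, 121.30.
Field: lon ⌊137.32/20⌋ = 6 → G; lat ⌊121.30/10⌋ = 12 → M.
Square: lon ⌊17.32/2⌋ = 8; lat ⌊1.30/1⌋ = 1.

GM81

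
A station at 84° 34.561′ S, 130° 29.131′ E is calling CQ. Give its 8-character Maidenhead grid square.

PA55fk81

Shift to the Maidenhead origin (180°W, 90°S): lon 310.48552, lat 5.42398.
Field: 310.48552/20 → 15 → P, 5.42398/10 → 0 → A; chars PA.
Square: 10.48552/2 → 5, 5.42398/1 → 5; chars 55.
Subsquare: 0.48552/0.0833333 → 5 → f, 0.42398/0.0416667 → 10 → k; chars fk.
Extended square: 0.06885/0.00833333 → 8, 0.00732/0.00416667 → 1; chars 81.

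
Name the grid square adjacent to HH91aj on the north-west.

HH81xk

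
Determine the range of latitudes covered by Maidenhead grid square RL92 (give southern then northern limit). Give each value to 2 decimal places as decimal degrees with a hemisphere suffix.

22.00° N, 23.00° N

Field R=17, L=11: +17·20° lon, +11·10° lat → SW at lon 160°, lat 20°.
Square 9, 2: +9·2° lon, +2·1° lat → SW at lon 178°, lat 22°.
Cell spans 2° lon × 1° lat.
south 22.00° N, north 23.00° N.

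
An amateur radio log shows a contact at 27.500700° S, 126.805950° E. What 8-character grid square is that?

Offset from 180°W / 90°S: lon 306.80595°, lat 62.49930°.
Field: lon ⌊306.80595/20⌋ = 15 → P; lat ⌊62.49930/10⌋ = 6 → G.
Square: lon ⌊6.80595/2⌋ = 3; lat ⌊2.49930/1⌋ = 2.
Subsquare: lon ⌊0.80595/0.0833333⌋ = 9 → j; lat ⌊0.49930/0.0416667⌋ = 11 → l.
Extended square: lon ⌊0.05595/0.00833333⌋ = 6; lat ⌊0.04097/0.00416667⌋ = 9.

PG32jl69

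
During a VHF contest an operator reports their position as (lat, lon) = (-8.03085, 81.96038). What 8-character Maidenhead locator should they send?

NI01xx52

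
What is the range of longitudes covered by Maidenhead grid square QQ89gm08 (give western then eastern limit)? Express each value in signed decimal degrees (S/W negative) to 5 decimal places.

156.50000, 156.50833

Field Q=16, Q=16: +16·20° lon, +16·10° lat → SW at lon 140°, lat 70°.
Square 8, 9: +8·2° lon, +9·1° lat → SW at lon 156°, lat 79°.
Subsquare g=6, m=12: +6·0.0833333° lon, +12·0.0416667° lat → SW at lon 156.5°, lat 79.5°.
Extended square 0, 8: +0·0.00833333° lon, +8·0.00416667° lat → SW at lon 156.5°, lat 79.5333°.
Cell spans 0.00833333° lon × 0.00416667° lat.
west 156.50000, east 156.50833.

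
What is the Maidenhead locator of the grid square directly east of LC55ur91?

Longitude extended square 9; +1 → 10, wraps to 0, carry into subsquare.
Longitude subsquare u = 20; +1 → 21 = v.
The latitude characters are unchanged.

LC55vr01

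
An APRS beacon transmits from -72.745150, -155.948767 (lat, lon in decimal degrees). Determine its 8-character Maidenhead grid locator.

Add 180° to longitude and 90° to latitude: 24.05123, 17.25485.
Field: lon ⌊24.05123/20⌋ = 1 → B; lat ⌊17.25485/10⌋ = 1 → B.
Square: lon ⌊4.05123/2⌋ = 2; lat ⌊7.25485/1⌋ = 7.
Subsquare: lon ⌊0.05123/0.0833333⌋ = 0 → a; lat ⌊0.25485/0.0416667⌋ = 6 → g.
Extended square: lon ⌊0.05123/0.00833333⌋ = 6; lat ⌊0.00485/0.00416667⌋ = 1.

BB27ag61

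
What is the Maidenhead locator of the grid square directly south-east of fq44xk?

FQ54aj

Longitude subsquare x = 23; +1 → 24, wraps to 0 = a, carry into square.
Longitude square 4; +1 → 5.
Latitude subsquare k = 10; −1 → 9 = j.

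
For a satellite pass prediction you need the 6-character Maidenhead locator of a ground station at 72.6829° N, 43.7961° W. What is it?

GQ82cq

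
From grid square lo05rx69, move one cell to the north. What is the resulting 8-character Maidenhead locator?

LO06ra60

Latitude extended square 9; +1 → 10, wraps to 0, carry into subsquare.
Latitude subsquare x = 23; +1 → 24, wraps to 0 = a, carry into square.
Latitude square 5; +1 → 6.
The longitude characters are unchanged.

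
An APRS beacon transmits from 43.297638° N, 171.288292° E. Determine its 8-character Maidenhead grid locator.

RN53ph41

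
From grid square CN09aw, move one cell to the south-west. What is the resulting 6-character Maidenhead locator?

Longitude subsquare a = 0; −1 → -1, wraps to 23 = x, carry into square.
Longitude square 0; −1 → -1, wraps to 9, carry into field.
Longitude field C = 2; −1 → 1 = B.
Latitude subsquare w = 22; −1 → 21 = v.

BN99xv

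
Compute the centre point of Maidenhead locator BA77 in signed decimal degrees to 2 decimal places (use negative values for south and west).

Field B=1, A=0: +1·20° lon, +0·10° lat → SW at lon -160°, lat -90°.
Square 7, 7: +7·2° lon, +7·1° lat → SW at lon -146°, lat -83°.
Cell spans 2° lon × 1° lat. Centre is SW corner plus half of each.
latitude -82.50, longitude -145.00.

-82.50, -145.00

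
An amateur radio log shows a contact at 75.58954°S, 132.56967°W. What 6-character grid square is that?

CB34rj

Offset from 180°W / 90°S: lon 47.4303°, lat 14.4105°.
Field: 47.4303/20 → 2 → C, 14.4105/10 → 1 → B; chars CB.
Square: 7.4303/2 → 3, 4.4105/1 → 4; chars 34.
Subsquare: 1.4303/0.0833333 → 17 → r, 0.4105/0.0416667 → 9 → j; chars rj.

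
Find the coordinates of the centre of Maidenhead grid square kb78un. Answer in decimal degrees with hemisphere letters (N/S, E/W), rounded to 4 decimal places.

Field K=10, B=1: +10·20° lon, +1·10° lat → SW at lon 20°, lat -80°.
Square 7, 8: +7·2° lon, +8·1° lat → SW at lon 34°, lat -72°.
Subsquare u=20, n=13: +20·0.0833333° lon, +13·0.0416667° lat → SW at lon 35.6667°, lat -71.4583°.
Cell spans 0.0833333° lon × 0.0416667° lat. Centre is SW corner plus half of each.
latitude 71.4375° S, longitude 35.7083° E.

71.4375° S, 35.7083° E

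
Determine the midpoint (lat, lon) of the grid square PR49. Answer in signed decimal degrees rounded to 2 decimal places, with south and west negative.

89.50, 129.00

Field P=15, R=17: +15·20° lon, +17·10° lat → SW at lon 120°, lat 80°.
Square 4, 9: +4·2° lon, +9·1° lat → SW at lon 128°, lat 89°.
Cell spans 2° lon × 1° lat. Centre is SW corner plus half of each.
latitude 89.50, longitude 129.00.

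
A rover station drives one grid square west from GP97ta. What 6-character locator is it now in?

GP97sa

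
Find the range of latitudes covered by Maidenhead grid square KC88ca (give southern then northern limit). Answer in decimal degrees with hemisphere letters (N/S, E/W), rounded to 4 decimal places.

62.0000° S, 61.9583° S

Field K=10, C=2: +10·20° lon, +2·10° lat → SW at lon 20°, lat -70°.
Square 8, 8: +8·2° lon, +8·1° lat → SW at lon 36°, lat -62°.
Subsquare c=2, a=0: +2·0.0833333° lon, +0·0.0416667° lat → SW at lon 36.1667°, lat -62°.
Cell spans 0.0833333° lon × 0.0416667° lat.
south 62.0000° S, north 61.9583° S.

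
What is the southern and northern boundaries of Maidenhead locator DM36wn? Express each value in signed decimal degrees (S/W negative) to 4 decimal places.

36.5417, 36.5833

Field D=3, M=12: +3·20° lon, +12·10° lat → SW at lon -120°, lat 30°.
Square 3, 6: +3·2° lon, +6·1° lat → SW at lon -114°, lat 36°.
Subsquare w=22, n=13: +22·0.0833333° lon, +13·0.0416667° lat → SW at lon -112.167°, lat 36.5417°.
Cell spans 0.0833333° lon × 0.0416667° lat.
south 36.5417, north 36.5833.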